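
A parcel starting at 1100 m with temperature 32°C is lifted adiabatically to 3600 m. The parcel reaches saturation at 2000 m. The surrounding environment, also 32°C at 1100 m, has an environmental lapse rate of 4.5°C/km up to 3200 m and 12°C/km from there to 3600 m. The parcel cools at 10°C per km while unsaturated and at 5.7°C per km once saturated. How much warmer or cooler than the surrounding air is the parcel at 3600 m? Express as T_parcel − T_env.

-3.87°C (parcel cooler than environment)

Parcel:
  1100 → 2000 m (dry, 10°C/km): ΔT = -10 × 0.9 = -9°C → T = 23°C
  2000 → 3600 m (saturated, 5.7°C/km): ΔT = -5.7 × 1.6 = -9.12°C → T = 13.88°C
Environment:
  1100 → 3200 m (environment, lower layer, 4.5°C/km): ΔT = -4.5 × 2.1 = -9.45°C → T = 22.55°C
  3200 → 3600 m (environment, upper layer, 12°C/km): ΔT = -12 × 0.4 = -4.8°C → T = 17.75°C
T_parcel − T_env = 13.88 − 17.75 = -3.87°C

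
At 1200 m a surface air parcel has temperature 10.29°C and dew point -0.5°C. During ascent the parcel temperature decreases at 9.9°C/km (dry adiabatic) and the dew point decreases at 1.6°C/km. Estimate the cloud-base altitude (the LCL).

T and T_d converge at 9.9 − 1.6 = 8.3°C per km
Height above start = (10.29 − (-0.5)) / 8.3 = 1.3 km
LCL altitude = 1200 m + 1300 m = 2500 m

2500 m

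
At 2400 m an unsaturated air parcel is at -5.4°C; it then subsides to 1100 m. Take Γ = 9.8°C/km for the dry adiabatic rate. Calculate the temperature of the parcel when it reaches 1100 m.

7.34°C

From 2400 m to 1100 m (dry adiabatic): warms by 9.8 × 1.3 = 12.74°C, giving 7.34°C.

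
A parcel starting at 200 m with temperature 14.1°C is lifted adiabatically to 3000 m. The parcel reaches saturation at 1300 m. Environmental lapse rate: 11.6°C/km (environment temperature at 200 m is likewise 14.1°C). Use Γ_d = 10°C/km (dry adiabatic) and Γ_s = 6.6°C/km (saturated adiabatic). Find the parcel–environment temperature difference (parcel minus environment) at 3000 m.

+10.26°C (parcel warmer than environment)

Parcel:
  Dry to 1300 m: -10 × 1.1 km = -11°C, so T = 3.1°C.
  Saturated to 3000 m: -6.6 × 1.7 km = -11.22°C, so T = -8.12°C.
Environment:
  Environment to 3000 m: -11.6 × 2.8 km = -32.48°C, so T = -18.38°C.
T_parcel − T_env = -8.12 − (-18.38) = +10.26°C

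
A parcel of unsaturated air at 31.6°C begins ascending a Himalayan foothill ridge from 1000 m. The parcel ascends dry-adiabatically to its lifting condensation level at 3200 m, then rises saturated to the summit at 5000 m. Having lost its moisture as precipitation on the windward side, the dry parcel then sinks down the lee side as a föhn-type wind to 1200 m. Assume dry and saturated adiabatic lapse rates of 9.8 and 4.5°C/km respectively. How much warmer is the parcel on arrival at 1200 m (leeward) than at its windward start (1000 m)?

+7.58°C

From 1000 m to 3200 m (dry): cools by 9.8 × 2.2 = 21.56°C, giving 10.04°C.
From 3200 m to 5000 m (saturated): cools by 4.5 × 1.8 = 8.1°C, giving 1.94°C.
From 5000 m to 1200 m (dry descent): warms by 9.8 × 3.8 = 37.24°C, giving 39.18°C.
Net change vs windward start: 39.18 − 31.6 = +7.58°C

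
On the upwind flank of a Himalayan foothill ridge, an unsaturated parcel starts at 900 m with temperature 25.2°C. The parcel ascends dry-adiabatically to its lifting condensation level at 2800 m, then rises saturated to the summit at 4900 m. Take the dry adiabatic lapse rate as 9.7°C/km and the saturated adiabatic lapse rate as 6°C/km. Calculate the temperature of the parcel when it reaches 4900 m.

Dry to 2800 m: -9.7 × 1.9 km = -18.43°C, so T = 6.77°C.
Saturated to 4900 m: -6 × 2.1 km = -12.6°C, so T = -5.83°C.

-5.83°C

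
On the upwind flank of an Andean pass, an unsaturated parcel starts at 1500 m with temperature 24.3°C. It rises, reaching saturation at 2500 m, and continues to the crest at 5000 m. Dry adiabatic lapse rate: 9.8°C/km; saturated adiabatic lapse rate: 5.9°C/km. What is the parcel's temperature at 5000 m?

1500–2500 m, dry: Δz = 1 km ⇒ ΔT = -9.8°C; T = 14.5°C
2500–5000 m, saturated: Δz = 2.5 km ⇒ ΔT = -14.75°C; T = -0.25°C

-0.25°C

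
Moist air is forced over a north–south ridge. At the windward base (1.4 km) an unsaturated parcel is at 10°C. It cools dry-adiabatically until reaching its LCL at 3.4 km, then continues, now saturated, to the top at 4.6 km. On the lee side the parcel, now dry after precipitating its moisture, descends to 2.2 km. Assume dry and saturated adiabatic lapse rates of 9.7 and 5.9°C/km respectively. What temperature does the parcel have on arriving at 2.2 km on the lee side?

Dry to 3400 m: -9.7 × 2 km = -19.4°C, so T = -9.4°C.
Saturated to 4600 m: -5.9 × 1.2 km = -7.08°C, so T = -16.48°C.
Dry descent to 2200 m: +9.7 × 2.4 km = +23.28°C, so T = 6.8°C.

6.8°C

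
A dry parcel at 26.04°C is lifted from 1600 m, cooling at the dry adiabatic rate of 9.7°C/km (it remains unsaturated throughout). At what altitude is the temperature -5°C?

4800 m

Height above start = (26.04 − (-5)) / 9.7 = 3.2 km
Altitude = 1600 m + 3200 m = 4800 m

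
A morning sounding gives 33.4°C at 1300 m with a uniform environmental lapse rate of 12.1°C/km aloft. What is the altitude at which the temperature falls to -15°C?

Height above start = (33.4 − (-15)) / 12.1 = 4 km
Altitude = 1300 m + 4000 m = 5300 m

5300 m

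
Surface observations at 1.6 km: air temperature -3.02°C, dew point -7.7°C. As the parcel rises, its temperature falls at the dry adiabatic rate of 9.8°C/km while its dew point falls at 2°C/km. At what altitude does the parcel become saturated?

2.2 km

T and T_d converge at 9.8 − 2 = 7.8°C per km
Height above start = (-3.02 − (-7.7)) / 7.8 = 0.6 km
LCL altitude = 1600 m + 600 m = 2200 m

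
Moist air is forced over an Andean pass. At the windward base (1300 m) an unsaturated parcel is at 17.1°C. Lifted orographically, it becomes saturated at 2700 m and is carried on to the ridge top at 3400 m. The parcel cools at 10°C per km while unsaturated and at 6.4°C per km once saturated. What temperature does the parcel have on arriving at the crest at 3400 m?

-1.38°C

From 1300 m to 2700 m (dry): cools by 10 × 1.4 = 14°C, giving 3.1°C.
From 2700 m to 3400 m (saturated): cools by 6.4 × 0.7 = 4.48°C, giving -1.38°C.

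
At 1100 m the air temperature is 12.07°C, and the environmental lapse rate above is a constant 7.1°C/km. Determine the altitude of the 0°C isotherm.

2800 m

Height above start = (12.07 − 0) / 7.1 = 1.7 km
Altitude = 1100 m + 1700 m = 2800 m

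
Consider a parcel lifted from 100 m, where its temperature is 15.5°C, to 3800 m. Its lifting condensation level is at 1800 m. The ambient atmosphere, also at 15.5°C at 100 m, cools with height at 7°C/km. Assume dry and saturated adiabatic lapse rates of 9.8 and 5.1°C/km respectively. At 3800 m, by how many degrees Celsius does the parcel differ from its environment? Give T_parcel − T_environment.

-0.96°C (parcel cooler than environment)

Parcel:
  100 → 1800 m (dry, 9.8°C/km): ΔT = -9.8 × 1.7 = -16.66°C → T = -1.16°C
  1800 → 3800 m (saturated, 5.1°C/km): ΔT = -5.1 × 2 = -10.2°C → T = -11.36°C
Environment:
  100 → 3800 m (environment, 7°C/km): ΔT = -7 × 3.7 = -25.9°C → T = -10.4°C
T_parcel − T_env = -11.36 − (-10.4) = -0.96°C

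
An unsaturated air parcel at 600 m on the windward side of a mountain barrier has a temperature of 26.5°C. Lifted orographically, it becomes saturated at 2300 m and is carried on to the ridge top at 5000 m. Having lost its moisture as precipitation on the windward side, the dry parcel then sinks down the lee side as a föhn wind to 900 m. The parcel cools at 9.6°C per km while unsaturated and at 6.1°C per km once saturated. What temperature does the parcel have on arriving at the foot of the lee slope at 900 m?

33.07°C

600 → 2300 m (dry, 9.6°C/km): ΔT = -9.6 × 1.7 = -16.32°C → T = 10.18°C
2300 → 5000 m (saturated, 6.1°C/km): ΔT = -6.1 × 2.7 = -16.47°C → T = -6.29°C
5000 → 900 m (dry descent, 9.6°C/km): ΔT = +9.6 × 4.1 = +39.36°C → T = 33.07°C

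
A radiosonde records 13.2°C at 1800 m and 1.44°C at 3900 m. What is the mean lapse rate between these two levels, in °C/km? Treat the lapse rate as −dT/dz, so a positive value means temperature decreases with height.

5.6°C/km

Γ = −ΔT/Δz = (13.2 − 1.44) / (3900 − 1800) m
  = 11.76°C / 2.1 km = 5.6°C/km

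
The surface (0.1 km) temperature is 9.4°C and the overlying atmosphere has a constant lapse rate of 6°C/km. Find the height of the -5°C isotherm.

Height above start = (9.4 − (-5)) / 6 = 2.4 km
Altitude = 100 m + 2400 m = 2500 m

2.5 km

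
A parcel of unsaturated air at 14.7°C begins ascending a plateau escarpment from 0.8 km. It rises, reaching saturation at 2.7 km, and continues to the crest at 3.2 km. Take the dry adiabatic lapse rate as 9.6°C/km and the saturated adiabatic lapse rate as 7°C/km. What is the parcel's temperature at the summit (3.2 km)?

-7.04°C

From 800 m to 2700 m (dry): cools by 9.6 × 1.9 = 18.24°C, giving -3.54°C.
From 2700 m to 3200 m (saturated): cools by 7 × 0.5 = 3.5°C, giving -7.04°C.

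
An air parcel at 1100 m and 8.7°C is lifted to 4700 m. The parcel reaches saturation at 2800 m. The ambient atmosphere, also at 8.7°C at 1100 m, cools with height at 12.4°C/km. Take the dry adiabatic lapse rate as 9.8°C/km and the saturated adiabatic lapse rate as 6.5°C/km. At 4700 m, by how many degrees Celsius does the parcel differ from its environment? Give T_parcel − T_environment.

Parcel:
  From 1100 m to 2800 m (dry): cools by 9.8 × 1.7 = 16.66°C, giving -7.96°C.
  From 2800 m to 4700 m (saturated): cools by 6.5 × 1.9 = 12.35°C, giving -20.31°C.
Environment:
  From 1100 m to 4700 m (environment): cools by 12.4 × 3.6 = 44.64°C, giving -35.94°C.
T_parcel − T_env = -20.31 − (-35.94) = +15.63°C

+15.63°C (parcel warmer than environment)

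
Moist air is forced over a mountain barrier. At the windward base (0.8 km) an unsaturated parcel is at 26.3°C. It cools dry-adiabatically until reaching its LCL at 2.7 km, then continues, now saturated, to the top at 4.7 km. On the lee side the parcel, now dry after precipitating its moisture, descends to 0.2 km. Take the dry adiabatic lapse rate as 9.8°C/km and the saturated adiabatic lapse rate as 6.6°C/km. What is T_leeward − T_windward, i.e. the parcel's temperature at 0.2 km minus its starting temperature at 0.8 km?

+12.28°C

800 → 2700 m (dry, 9.8°C/km): ΔT = -9.8 × 1.9 = -18.62°C → T = 7.68°C
2700 → 4700 m (saturated, 6.6°C/km): ΔT = -6.6 × 2 = -13.2°C → T = -5.52°C
4700 → 200 m (dry descent, 9.8°C/km): ΔT = +9.8 × 4.5 = +44.1°C → T = 38.58°C
Net change vs windward start: 38.58 − 26.3 = +12.28°C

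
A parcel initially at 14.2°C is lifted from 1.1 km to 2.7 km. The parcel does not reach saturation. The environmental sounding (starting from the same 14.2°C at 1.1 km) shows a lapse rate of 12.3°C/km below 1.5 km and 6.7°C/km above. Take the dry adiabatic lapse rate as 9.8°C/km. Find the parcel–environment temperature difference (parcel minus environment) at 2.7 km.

-2.72°C (parcel cooler than environment)

Parcel:
  From 1100 m to 2700 m (dry): cools by 9.8 × 1.6 = 15.68°C, giving -1.48°C.
Environment:
  From 1100 m to 1500 m (environment, lower layer): cools by 12.3 × 0.4 = 4.92°C, giving 9.28°C.
  From 1500 m to 2700 m (environment, upper layer): cools by 6.7 × 1.2 = 8.04°C, giving 1.24°C.
T_parcel − T_env = -1.48 − 1.24 = -2.72°C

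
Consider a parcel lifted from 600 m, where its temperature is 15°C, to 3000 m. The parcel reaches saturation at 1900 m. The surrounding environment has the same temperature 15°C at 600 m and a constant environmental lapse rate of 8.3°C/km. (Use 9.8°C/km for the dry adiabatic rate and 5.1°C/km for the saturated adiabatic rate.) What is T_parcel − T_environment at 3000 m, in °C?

Parcel:
  600–1900 m, dry: Δz = 1.3 km ⇒ ΔT = -12.74°C; T = 2.26°C
  1900–3000 m, saturated: Δz = 1.1 km ⇒ ΔT = -5.61°C; T = -3.35°C
Environment:
  600–3000 m, environment: Δz = 2.4 km ⇒ ΔT = -19.92°C; T = -4.92°C
T_parcel − T_env = -3.35 − (-4.92) = +1.57°C

+1.57°C (parcel warmer than environment)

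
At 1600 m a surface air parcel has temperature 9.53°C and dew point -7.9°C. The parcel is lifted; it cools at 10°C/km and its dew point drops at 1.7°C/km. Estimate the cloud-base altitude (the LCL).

3700 m

T and T_d converge at 10 − 1.7 = 8.3°C per km
Height above start = (9.53 − (-7.9)) / 8.3 = 2.1 km
LCL altitude = 1600 m + 2100 m = 3700 m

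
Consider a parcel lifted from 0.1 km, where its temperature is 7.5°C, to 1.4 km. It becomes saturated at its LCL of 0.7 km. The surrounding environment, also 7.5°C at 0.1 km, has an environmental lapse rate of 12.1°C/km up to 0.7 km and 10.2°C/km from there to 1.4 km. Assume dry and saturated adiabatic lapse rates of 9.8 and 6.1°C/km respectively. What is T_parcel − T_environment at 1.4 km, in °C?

+4.25°C (parcel warmer than environment)

Parcel:
  100–700 m, dry: Δz = 0.6 km ⇒ ΔT = -5.88°C; T = 1.62°C
  700–1400 m, saturated: Δz = 0.7 km ⇒ ΔT = -4.27°C; T = -2.65°C
Environment:
  100–700 m, environment, lower layer: Δz = 0.6 km ⇒ ΔT = -7.26°C; T = 0.24°C
  700–1400 m, environment, upper layer: Δz = 0.7 km ⇒ ΔT = -7.14°C; T = -6.9°C
T_parcel − T_env = -2.65 − (-6.9) = +4.25°C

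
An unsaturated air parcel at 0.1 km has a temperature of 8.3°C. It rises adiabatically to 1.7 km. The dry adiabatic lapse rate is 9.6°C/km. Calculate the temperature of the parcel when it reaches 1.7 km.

100 → 1700 m (dry adiabatic, 9.6°C/km): ΔT = -9.6 × 1.6 = -15.36°C → T = -7.06°C

-7.06°C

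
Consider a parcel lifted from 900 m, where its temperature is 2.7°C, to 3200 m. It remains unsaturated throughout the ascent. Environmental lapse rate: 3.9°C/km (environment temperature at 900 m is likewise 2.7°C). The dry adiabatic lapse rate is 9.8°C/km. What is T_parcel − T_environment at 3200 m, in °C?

-13.57°C (parcel cooler than environment)

Parcel:
  900 → 3200 m (dry, 9.8°C/km): ΔT = -9.8 × 2.3 = -22.54°C → T = -19.84°C
Environment:
  900 → 3200 m (environment, 3.9°C/km): ΔT = -3.9 × 2.3 = -8.97°C → T = -6.27°C
T_parcel − T_env = -19.84 − (-6.27) = -13.57°C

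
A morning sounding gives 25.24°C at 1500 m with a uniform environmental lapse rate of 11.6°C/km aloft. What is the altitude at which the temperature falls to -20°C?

Height above start = (25.24 − (-20)) / 11.6 = 3.9 km
Altitude = 1500 m + 3900 m = 5400 m

5400 m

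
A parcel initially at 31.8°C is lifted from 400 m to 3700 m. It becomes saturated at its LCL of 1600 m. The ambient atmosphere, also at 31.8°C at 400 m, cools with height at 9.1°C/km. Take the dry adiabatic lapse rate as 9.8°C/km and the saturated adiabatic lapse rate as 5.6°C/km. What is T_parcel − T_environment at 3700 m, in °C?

+6.51°C (parcel warmer than environment)

Parcel:
  From 400 m to 1600 m (dry): cools by 9.8 × 1.2 = 11.76°C, giving 20.04°C.
  From 1600 m to 3700 m (saturated): cools by 5.6 × 2.1 = 11.76°C, giving 8.28°C.
Environment:
  From 400 m to 3700 m (environment): cools by 9.1 × 3.3 = 30.03°C, giving 1.77°C.
T_parcel − T_env = 8.28 − 1.77 = +6.51°C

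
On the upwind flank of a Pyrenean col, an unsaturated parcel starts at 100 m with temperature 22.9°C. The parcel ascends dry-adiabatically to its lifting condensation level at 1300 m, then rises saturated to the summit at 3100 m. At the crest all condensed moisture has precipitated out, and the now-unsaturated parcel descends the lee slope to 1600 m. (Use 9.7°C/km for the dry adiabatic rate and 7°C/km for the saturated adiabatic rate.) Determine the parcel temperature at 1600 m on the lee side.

13.21°C

From 100 m to 1300 m (dry): cools by 9.7 × 1.2 = 11.64°C, giving 11.26°C.
From 1300 m to 3100 m (saturated): cools by 7 × 1.8 = 12.6°C, giving -1.34°C.
From 3100 m to 1600 m (dry descent): warms by 9.7 × 1.5 = 14.55°C, giving 13.21°C.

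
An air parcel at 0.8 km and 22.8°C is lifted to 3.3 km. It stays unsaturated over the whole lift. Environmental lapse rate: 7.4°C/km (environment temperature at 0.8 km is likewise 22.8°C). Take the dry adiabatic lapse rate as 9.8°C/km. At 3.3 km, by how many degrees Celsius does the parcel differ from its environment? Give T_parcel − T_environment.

Parcel:
  800–3300 m, dry: Δz = 2.5 km ⇒ ΔT = -24.5°C; T = -1.7°C
Environment:
  800–3300 m, environment: Δz = 2.5 km ⇒ ΔT = -18.5°C; T = 4.3°C
T_parcel − T_env = -1.7 − 4.3 = -6°C

-6°C (parcel cooler than environment)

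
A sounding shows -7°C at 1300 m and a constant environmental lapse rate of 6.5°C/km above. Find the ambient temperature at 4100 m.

1300 → 4100 m (environmental, 6.5°C/km): ΔT = -6.5 × 2.8 = -18.2°C → T = -25.2°C

-25.2°C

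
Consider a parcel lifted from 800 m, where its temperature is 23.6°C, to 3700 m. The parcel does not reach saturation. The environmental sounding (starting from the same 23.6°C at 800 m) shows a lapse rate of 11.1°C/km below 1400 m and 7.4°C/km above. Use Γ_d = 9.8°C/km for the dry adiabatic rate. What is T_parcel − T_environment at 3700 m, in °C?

Parcel:
  800–3700 m, dry: Δz = 2.9 km ⇒ ΔT = -28.42°C; T = -4.82°C
Environment:
  800–1400 m, environment, lower layer: Δz = 0.6 km ⇒ ΔT = -6.66°C; T = 16.94°C
  1400–3700 m, environment, upper layer: Δz = 2.3 km ⇒ ΔT = -17.02°C; T = -0.08°C
T_parcel − T_env = -4.82 − (-0.08) = -4.74°C

-4.74°C (parcel cooler than environment)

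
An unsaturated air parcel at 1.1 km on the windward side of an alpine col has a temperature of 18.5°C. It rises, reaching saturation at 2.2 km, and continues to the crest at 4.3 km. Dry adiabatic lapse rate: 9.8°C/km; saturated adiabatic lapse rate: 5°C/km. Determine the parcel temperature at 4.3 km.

Dry to 2200 m: -9.8 × 1.1 km = -10.78°C, so T = 7.72°C.
Saturated to 4300 m: -5 × 2.1 km = -10.5°C, so T = -2.78°C.

-2.78°C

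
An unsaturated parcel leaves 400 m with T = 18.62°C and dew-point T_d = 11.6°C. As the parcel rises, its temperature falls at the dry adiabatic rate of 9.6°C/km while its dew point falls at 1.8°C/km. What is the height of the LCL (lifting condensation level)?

1300 m

T and T_d converge at 9.6 − 1.8 = 7.8°C per km
Height above start = (18.62 − 11.6) / 7.8 = 0.9 km
LCL altitude = 400 m + 900 m = 1300 m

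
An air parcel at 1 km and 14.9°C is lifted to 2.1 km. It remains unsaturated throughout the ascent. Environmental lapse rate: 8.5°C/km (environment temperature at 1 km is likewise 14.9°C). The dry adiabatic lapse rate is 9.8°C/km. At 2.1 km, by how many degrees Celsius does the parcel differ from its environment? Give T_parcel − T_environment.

Parcel:
  From 1000 m to 2100 m (dry): cools by 9.8 × 1.1 = 10.78°C, giving 4.12°C.
Environment:
  From 1000 m to 2100 m (environment): cools by 8.5 × 1.1 = 9.35°C, giving 5.55°C.
T_parcel − T_env = 4.12 − 5.55 = -1.43°C

-1.43°C (parcel cooler than environment)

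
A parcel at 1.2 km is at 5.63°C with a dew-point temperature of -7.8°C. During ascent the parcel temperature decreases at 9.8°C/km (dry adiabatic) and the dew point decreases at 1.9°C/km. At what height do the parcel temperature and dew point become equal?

T and T_d converge at 9.8 − 1.9 = 7.9°C per km
Height above start = (5.63 − (-7.8)) / 7.9 = 1.7 km
LCL altitude = 1200 m + 1700 m = 2900 m

2.9 km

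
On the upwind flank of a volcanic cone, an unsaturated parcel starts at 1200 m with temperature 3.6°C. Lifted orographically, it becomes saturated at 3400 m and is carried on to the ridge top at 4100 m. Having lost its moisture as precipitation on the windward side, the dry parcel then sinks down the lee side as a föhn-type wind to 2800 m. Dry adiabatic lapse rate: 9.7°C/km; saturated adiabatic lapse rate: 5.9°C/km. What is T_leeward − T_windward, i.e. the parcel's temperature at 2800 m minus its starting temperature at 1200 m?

Dry to 3400 m: -9.7 × 2.2 km = -21.34°C, so T = -17.74°C.
Saturated to 4100 m: -5.9 × 0.7 km = -4.13°C, so T = -21.87°C.
Dry descent to 2800 m: +9.7 × 1.3 km = +12.61°C, so T = -9.26°C.
Net change vs windward start: -9.26 − 3.6 = -12.86°C

-12.86°C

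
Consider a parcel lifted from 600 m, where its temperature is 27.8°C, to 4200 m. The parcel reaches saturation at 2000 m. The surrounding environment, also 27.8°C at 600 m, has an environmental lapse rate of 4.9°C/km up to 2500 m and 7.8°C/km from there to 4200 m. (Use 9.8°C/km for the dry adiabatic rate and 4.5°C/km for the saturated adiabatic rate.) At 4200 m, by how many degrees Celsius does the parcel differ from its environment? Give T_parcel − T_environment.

Parcel:
  Dry to 2000 m: -9.8 × 1.4 km = -13.72°C, so T = 14.08°C.
  Saturated to 4200 m: -4.5 × 2.2 km = -9.9°C, so T = 4.18°C.
Environment:
  Environment, lower layer to 2500 m: -4.9 × 1.9 km = -9.31°C, so T = 18.49°C.
  Environment, upper layer to 4200 m: -7.8 × 1.7 km = -13.26°C, so T = 5.23°C.
T_parcel − T_env = 4.18 − 5.23 = -1.05°C

-1.05°C (parcel cooler than environment)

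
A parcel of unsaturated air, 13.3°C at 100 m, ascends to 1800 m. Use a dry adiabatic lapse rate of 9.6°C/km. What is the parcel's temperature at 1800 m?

100 → 1800 m (dry adiabatic, 9.6°C/km): ΔT = -9.6 × 1.7 = -16.32°C → T = -3.02°C

-3.02°C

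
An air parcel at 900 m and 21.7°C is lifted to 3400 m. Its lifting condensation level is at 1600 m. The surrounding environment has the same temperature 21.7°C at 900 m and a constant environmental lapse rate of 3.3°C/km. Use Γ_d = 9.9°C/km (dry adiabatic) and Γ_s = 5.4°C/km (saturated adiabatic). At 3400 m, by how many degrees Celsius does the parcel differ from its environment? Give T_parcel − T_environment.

-8.4°C (parcel cooler than environment)

Parcel:
  900–1600 m, dry: Δz = 0.7 km ⇒ ΔT = -6.93°C; T = 14.77°C
  1600–3400 m, saturated: Δz = 1.8 km ⇒ ΔT = -9.72°C; T = 5.05°C
Environment:
  900–3400 m, environment: Δz = 2.5 km ⇒ ΔT = -8.25°C; T = 13.45°C
T_parcel − T_env = 5.05 − 13.45 = -8.4°C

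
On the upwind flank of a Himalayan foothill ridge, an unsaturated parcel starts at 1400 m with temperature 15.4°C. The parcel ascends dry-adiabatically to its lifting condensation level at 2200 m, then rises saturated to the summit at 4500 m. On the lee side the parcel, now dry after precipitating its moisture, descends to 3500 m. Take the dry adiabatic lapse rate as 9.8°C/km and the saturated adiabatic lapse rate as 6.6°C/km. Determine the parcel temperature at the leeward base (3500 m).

2.18°C

1400 → 2200 m (dry, 9.8°C/km): ΔT = -9.8 × 0.8 = -7.84°C → T = 7.56°C
2200 → 4500 m (saturated, 6.6°C/km): ΔT = -6.6 × 2.3 = -15.18°C → T = -7.62°C
4500 → 3500 m (dry descent, 9.8°C/km): ΔT = +9.8 × 1 = +9.8°C → T = 2.18°C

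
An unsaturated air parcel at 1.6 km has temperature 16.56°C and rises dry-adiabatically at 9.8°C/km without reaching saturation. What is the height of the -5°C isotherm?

Height above start = (16.56 − (-5)) / 9.8 = 2.2 km
Altitude = 1600 m + 2200 m = 3800 m

3.8 km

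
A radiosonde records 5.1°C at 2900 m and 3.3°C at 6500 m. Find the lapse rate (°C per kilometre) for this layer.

Γ = −ΔT/Δz = (5.1 − 3.3) / (6500 − 2900) m
  = 1.8°C / 3.6 km = 0.5°C/km

0.5°C/km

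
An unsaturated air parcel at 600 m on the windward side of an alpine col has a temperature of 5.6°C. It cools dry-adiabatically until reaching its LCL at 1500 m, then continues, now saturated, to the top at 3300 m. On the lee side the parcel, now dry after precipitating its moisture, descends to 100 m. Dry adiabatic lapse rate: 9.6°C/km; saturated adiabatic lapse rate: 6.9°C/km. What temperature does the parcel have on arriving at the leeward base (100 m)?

From 600 m to 1500 m (dry): cools by 9.6 × 0.9 = 8.64°C, giving -3.04°C.
From 1500 m to 3300 m (saturated): cools by 6.9 × 1.8 = 12.42°C, giving -15.46°C.
From 3300 m to 100 m (dry descent): warms by 9.6 × 3.2 = 30.72°C, giving 15.26°C.

15.26°C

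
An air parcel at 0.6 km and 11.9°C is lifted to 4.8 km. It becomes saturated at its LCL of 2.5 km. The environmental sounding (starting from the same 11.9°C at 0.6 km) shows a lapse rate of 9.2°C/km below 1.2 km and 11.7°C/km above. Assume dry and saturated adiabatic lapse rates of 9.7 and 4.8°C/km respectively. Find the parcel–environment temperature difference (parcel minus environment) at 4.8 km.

Parcel:
  From 600 m to 2500 m (dry): cools by 9.7 × 1.9 = 18.43°C, giving -6.53°C.
  From 2500 m to 4800 m (saturated): cools by 4.8 × 2.3 = 11.04°C, giving -17.57°C.
Environment:
  From 600 m to 1200 m (environment, lower layer): cools by 9.2 × 0.6 = 5.52°C, giving 6.38°C.
  From 1200 m to 4800 m (environment, upper layer): cools by 11.7 × 3.6 = 42.12°C, giving -35.74°C.
T_parcel − T_env = -17.57 − (-35.74) = +18.17°C

+18.17°C (parcel warmer than environment)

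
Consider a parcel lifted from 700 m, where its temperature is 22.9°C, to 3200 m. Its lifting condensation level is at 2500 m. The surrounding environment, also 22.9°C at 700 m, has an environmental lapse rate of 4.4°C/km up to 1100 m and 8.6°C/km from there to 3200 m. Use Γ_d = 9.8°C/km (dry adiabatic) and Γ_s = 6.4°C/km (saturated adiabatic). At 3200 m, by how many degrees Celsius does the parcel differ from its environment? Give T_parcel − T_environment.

Parcel:
  From 700 m to 2500 m (dry): cools by 9.8 × 1.8 = 17.64°C, giving 5.26°C.
  From 2500 m to 3200 m (saturated): cools by 6.4 × 0.7 = 4.48°C, giving 0.78°C.
Environment:
  From 700 m to 1100 m (environment, lower layer): cools by 4.4 × 0.4 = 1.76°C, giving 21.14°C.
  From 1100 m to 3200 m (environment, upper layer): cools by 8.6 × 2.1 = 18.06°C, giving 3.08°C.
T_parcel − T_env = 0.78 − 3.08 = -2.3°C

-2.3°C (parcel cooler than environment)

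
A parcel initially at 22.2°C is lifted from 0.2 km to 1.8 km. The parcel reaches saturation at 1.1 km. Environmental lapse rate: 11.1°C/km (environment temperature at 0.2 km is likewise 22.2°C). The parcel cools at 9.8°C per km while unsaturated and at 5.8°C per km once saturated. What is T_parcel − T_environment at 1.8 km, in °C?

+4.88°C (parcel warmer than environment)

Parcel:
  Dry to 1100 m: -9.8 × 0.9 km = -8.82°C, so T = 13.38°C.
  Saturated to 1800 m: -5.8 × 0.7 km = -4.06°C, so T = 9.32°C.
Environment:
  Environment to 1800 m: -11.1 × 1.6 km = -17.76°C, so T = 4.44°C.
T_parcel − T_env = 9.32 − 4.44 = +4.88°C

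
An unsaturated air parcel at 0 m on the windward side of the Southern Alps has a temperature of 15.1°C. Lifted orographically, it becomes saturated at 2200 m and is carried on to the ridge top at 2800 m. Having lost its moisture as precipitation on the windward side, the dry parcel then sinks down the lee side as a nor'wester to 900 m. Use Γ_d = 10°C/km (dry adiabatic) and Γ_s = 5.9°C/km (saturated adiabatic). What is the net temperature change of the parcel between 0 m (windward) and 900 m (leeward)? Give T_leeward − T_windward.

From 0 m to 2200 m (dry): cools by 10 × 2.2 = 22°C, giving -6.9°C.
From 2200 m to 2800 m (saturated): cools by 5.9 × 0.6 = 3.54°C, giving -10.44°C.
From 2800 m to 900 m (dry descent): warms by 10 × 1.9 = 19°C, giving 8.56°C.
Net change vs windward start: 8.56 − 15.1 = -6.54°C

-6.54°C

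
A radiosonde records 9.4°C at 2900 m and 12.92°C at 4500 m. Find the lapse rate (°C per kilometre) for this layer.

Γ = −ΔT/Δz = (9.4 − 12.92) / (4500 − 2900) m
  = -3.52°C / 1.6 km = -2.2°C/km

-2.2°C/km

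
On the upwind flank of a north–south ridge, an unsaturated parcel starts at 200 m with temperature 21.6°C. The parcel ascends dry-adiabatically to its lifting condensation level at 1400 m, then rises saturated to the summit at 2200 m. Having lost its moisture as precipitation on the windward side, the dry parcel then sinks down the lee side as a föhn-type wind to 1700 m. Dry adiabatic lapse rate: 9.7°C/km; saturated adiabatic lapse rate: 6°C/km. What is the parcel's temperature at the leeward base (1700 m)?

10.01°C

Dry to 1400 m: -9.7 × 1.2 km = -11.64°C, so T = 9.96°C.
Saturated to 2200 m: -6 × 0.8 km = -4.8°C, so T = 5.16°C.
Dry descent to 1700 m: +9.7 × 0.5 km = +4.85°C, so T = 10.01°C.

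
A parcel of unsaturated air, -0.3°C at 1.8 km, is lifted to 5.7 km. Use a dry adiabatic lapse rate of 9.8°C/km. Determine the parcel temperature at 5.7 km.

-38.52°C

1800–5700 m, dry adiabatic: Δz = 3.9 km ⇒ ΔT = -38.22°C; T = -38.52°C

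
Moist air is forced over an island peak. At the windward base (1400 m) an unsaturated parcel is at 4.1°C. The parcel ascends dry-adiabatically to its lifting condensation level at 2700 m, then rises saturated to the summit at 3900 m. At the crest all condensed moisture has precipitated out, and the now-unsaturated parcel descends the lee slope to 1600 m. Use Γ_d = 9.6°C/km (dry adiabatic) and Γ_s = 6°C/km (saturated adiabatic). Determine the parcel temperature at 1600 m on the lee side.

6.5°C

1400–2700 m, dry: Δz = 1.3 km ⇒ ΔT = -12.48°C; T = -8.38°C
2700–3900 m, saturated: Δz = 1.2 km ⇒ ΔT = -7.2°C; T = -15.58°C
3900–1600 m, dry descent: Δz = 2.3 km ⇒ ΔT = +22.08°C; T = 6.5°C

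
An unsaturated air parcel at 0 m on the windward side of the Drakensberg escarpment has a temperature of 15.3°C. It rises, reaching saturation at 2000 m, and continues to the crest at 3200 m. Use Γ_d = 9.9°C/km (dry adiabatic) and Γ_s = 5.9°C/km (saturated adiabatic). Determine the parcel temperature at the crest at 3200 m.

0–2000 m, dry: Δz = 2 km ⇒ ΔT = -19.8°C; T = -4.5°C
2000–3200 m, saturated: Δz = 1.2 km ⇒ ΔT = -7.08°C; T = -11.58°C

-11.58°C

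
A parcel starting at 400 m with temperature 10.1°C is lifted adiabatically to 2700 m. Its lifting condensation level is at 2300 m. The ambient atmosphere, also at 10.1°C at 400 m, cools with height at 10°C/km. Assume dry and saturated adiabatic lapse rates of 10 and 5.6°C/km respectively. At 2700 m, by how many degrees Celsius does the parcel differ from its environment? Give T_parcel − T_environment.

+1.76°C (parcel warmer than environment)

Parcel:
  400 → 2300 m (dry, 10°C/km): ΔT = -10 × 1.9 = -19°C → T = -8.9°C
  2300 → 2700 m (saturated, 5.6°C/km): ΔT = -5.6 × 0.4 = -2.24°C → T = -11.14°C
Environment:
  400 → 2700 m (environment, 10°C/km): ΔT = -10 × 2.3 = -23°C → T = -12.9°C
T_parcel − T_env = -11.14 − (-12.9) = +1.76°C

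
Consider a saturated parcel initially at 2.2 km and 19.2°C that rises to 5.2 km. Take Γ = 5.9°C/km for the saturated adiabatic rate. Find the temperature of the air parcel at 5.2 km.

From 2200 m to 5200 m (saturated adiabatic): cools by 5.9 × 3 = 17.7°C, giving 1.5°C.

1.5°C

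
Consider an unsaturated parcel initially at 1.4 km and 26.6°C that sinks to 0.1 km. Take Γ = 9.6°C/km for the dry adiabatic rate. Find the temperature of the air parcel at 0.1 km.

From 1400 m to 100 m (dry adiabatic): warms by 9.6 × 1.3 = 12.48°C, giving 39.08°C.

39.08°C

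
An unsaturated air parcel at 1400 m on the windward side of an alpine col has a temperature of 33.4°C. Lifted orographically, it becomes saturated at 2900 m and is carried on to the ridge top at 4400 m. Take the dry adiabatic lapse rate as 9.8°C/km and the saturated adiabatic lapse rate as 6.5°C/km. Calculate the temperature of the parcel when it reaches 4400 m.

8.95°C

From 1400 m to 2900 m (dry): cools by 9.8 × 1.5 = 14.7°C, giving 18.7°C.
From 2900 m to 4400 m (saturated): cools by 6.5 × 1.5 = 9.75°C, giving 8.95°C.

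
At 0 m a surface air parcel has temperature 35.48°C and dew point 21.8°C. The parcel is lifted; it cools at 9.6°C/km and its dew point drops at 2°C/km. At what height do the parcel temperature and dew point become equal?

1800 m

T and T_d converge at 9.6 − 2 = 7.6°C per km
Height above start = (35.48 − 21.8) / 7.6 = 1.8 km
LCL altitude = 0 m + 1800 m = 1800 m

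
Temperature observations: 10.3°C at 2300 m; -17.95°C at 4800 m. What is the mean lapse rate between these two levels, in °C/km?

11.3°C/km

Γ = −ΔT/Δz = (10.3 − (-17.95)) / (4800 − 2300) m
  = 28.25°C / 2.5 km = 11.3°C/km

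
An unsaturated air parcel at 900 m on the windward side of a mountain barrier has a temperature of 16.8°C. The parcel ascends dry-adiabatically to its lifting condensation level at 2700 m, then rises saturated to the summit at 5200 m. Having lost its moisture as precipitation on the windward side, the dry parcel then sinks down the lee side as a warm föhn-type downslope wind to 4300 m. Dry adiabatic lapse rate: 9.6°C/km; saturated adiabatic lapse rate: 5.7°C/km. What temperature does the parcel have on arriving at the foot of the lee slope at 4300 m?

-6.09°C

900 → 2700 m (dry, 9.6°C/km): ΔT = -9.6 × 1.8 = -17.28°C → T = -0.48°C
2700 → 5200 m (saturated, 5.7°C/km): ΔT = -5.7 × 2.5 = -14.25°C → T = -14.73°C
5200 → 4300 m (dry descent, 9.6°C/km): ΔT = +9.6 × 0.9 = +8.64°C → T = -6.09°C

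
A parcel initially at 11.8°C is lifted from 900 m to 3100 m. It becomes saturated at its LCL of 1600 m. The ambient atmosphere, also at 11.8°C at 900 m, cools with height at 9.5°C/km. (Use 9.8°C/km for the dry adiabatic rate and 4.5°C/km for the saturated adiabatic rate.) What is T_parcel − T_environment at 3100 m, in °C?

+7.29°C (parcel warmer than environment)

Parcel:
  900 → 1600 m (dry, 9.8°C/km): ΔT = -9.8 × 0.7 = -6.86°C → T = 4.94°C
  1600 → 3100 m (saturated, 4.5°C/km): ΔT = -4.5 × 1.5 = -6.75°C → T = -1.81°C
Environment:
  900 → 3100 m (environment, 9.5°C/km): ΔT = -9.5 × 2.2 = -20.9°C → T = -9.1°C
T_parcel − T_env = -1.81 − (-9.1) = +7.29°C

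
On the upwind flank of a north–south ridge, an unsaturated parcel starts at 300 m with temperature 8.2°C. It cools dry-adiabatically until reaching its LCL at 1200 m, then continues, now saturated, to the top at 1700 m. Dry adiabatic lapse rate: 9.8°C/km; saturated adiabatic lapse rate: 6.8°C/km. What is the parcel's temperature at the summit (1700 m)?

300–1200 m, dry: Δz = 0.9 km ⇒ ΔT = -8.82°C; T = -0.62°C
1200–1700 m, saturated: Δz = 0.5 km ⇒ ΔT = -3.4°C; T = -4.02°C

-4.02°C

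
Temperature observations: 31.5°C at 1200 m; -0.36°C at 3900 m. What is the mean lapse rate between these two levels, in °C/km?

11.8°C/km

Γ = −ΔT/Δz = (31.5 − (-0.36)) / (3900 − 1200) m
  = 31.86°C / 2.7 km = 11.8°C/km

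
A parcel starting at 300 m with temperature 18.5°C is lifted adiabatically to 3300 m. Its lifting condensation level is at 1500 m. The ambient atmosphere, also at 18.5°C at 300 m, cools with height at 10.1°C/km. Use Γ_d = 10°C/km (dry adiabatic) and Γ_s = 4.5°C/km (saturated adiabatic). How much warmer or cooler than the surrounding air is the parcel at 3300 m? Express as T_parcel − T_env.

Parcel:
  300–1500 m, dry: Δz = 1.2 km ⇒ ΔT = -12°C; T = 6.5°C
  1500–3300 m, saturated: Δz = 1.8 km ⇒ ΔT = -8.1°C; T = -1.6°C
Environment:
  300–3300 m, environment: Δz = 3 km ⇒ ΔT = -30.3°C; T = -11.8°C
T_parcel − T_env = -1.6 − (-11.8) = +10.2°C

+10.2°C (parcel warmer than environment)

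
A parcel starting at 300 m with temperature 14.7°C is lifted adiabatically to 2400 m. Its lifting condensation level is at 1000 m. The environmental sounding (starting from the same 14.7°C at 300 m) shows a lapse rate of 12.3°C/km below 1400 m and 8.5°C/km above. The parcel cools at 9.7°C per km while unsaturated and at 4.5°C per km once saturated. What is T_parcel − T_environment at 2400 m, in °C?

+8.94°C (parcel warmer than environment)

Parcel:
  300 → 1000 m (dry, 9.7°C/km): ΔT = -9.7 × 0.7 = -6.79°C → T = 7.91°C
  1000 → 2400 m (saturated, 4.5°C/km): ΔT = -4.5 × 1.4 = -6.3°C → T = 1.61°C
Environment:
  300 → 1400 m (environment, lower layer, 12.3°C/km): ΔT = -12.3 × 1.1 = -13.53°C → T = 1.17°C
  1400 → 2400 m (environment, upper layer, 8.5°C/km): ΔT = -8.5 × 1 = -8.5°C → T = -7.33°C
T_parcel − T_env = 1.61 − (-7.33) = +8.94°C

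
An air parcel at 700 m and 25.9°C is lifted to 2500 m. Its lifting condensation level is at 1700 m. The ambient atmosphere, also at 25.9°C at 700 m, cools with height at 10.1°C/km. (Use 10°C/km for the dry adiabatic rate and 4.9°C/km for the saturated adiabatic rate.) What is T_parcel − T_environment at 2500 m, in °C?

Parcel:
  Dry to 1700 m: -10 × 1 km = -10°C, so T = 15.9°C.
  Saturated to 2500 m: -4.9 × 0.8 km = -3.92°C, so T = 11.98°C.
Environment:
  Environment to 2500 m: -10.1 × 1.8 km = -18.18°C, so T = 7.72°C.
T_parcel − T_env = 11.98 − 7.72 = +4.26°C

+4.26°C (parcel warmer than environment)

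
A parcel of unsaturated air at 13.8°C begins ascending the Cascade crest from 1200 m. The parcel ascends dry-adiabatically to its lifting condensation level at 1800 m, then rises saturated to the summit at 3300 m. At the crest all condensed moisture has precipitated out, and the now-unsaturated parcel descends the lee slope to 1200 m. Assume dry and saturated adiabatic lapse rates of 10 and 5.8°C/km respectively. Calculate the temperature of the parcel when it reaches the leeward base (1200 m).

From 1200 m to 1800 m (dry): cools by 10 × 0.6 = 6°C, giving 7.8°C.
From 1800 m to 3300 m (saturated): cools by 5.8 × 1.5 = 8.7°C, giving -0.9°C.
From 3300 m to 1200 m (dry descent): warms by 10 × 2.1 = 21°C, giving 20.1°C.

20.1°C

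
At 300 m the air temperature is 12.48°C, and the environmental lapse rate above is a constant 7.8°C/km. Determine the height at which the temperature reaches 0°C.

Height above start = (12.48 − 0) / 7.8 = 1.6 km
Altitude = 300 m + 1600 m = 1900 m

1900 m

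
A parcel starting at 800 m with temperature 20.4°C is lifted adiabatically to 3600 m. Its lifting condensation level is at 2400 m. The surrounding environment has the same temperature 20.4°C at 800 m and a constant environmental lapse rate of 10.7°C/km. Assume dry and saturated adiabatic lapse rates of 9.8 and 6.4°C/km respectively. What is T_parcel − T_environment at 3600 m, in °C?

Parcel:
  800 → 2400 m (dry, 9.8°C/km): ΔT = -9.8 × 1.6 = -15.68°C → T = 4.72°C
  2400 → 3600 m (saturated, 6.4°C/km): ΔT = -6.4 × 1.2 = -7.68°C → T = -2.96°C
Environment:
  800 → 3600 m (environment, 10.7°C/km): ΔT = -10.7 × 2.8 = -29.96°C → T = -9.56°C
T_parcel − T_env = -2.96 − (-9.56) = +6.6°C

+6.6°C (parcel warmer than environment)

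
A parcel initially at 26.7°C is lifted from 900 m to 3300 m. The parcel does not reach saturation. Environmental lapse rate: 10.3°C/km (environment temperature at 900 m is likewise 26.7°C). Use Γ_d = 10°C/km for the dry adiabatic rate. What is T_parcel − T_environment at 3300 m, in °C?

+0.72°C (parcel warmer than environment)

Parcel:
  900 → 3300 m (dry, 10°C/km): ΔT = -10 × 2.4 = -24°C → T = 2.7°C
Environment:
  900 → 3300 m (environment, 10.3°C/km): ΔT = -10.3 × 2.4 = -24.72°C → T = 1.98°C
T_parcel − T_env = 2.7 − 1.98 = +0.72°C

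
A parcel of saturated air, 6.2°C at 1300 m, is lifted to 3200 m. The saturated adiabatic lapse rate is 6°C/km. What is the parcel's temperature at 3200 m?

-5.2°C

1300–3200 m, saturated adiabatic: Δz = 1.9 km ⇒ ΔT = -11.4°C; T = -5.2°C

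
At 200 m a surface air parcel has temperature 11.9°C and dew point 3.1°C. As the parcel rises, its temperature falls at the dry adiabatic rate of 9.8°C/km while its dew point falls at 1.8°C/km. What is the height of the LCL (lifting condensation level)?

T and T_d converge at 9.8 − 1.8 = 8°C per km
Height above start = (11.9 − 3.1) / 8 = 1.1 km
LCL altitude = 200 m + 1100 m = 1300 m

1300 m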